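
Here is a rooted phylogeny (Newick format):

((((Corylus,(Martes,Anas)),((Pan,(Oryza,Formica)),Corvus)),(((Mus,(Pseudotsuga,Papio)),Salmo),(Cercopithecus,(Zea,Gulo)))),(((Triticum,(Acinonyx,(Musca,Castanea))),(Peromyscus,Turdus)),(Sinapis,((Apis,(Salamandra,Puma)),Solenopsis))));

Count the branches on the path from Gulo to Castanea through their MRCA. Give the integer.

11

The MRCA of Gulo and Castanea is the root of the tree.
From Gulo up to that node: 5 branches. From Castanea up to the same node: 6 branches. Total: 5 + 6 = 11.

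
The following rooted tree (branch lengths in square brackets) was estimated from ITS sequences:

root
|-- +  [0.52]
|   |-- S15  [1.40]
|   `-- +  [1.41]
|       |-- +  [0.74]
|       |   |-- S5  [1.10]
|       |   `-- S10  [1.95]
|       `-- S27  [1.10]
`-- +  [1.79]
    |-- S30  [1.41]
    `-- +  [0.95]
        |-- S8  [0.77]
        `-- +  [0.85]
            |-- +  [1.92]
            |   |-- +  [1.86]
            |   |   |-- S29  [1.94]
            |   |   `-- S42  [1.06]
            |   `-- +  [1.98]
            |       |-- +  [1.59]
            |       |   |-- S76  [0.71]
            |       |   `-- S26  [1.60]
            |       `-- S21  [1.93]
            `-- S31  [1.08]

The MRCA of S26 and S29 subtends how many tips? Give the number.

The MRCA of S26 and S29 is the node subtending ((S29,S42),((S76,S26),S21)).
That clade contains 5 terminal taxa: S21, S26, S29, S42, S76.

5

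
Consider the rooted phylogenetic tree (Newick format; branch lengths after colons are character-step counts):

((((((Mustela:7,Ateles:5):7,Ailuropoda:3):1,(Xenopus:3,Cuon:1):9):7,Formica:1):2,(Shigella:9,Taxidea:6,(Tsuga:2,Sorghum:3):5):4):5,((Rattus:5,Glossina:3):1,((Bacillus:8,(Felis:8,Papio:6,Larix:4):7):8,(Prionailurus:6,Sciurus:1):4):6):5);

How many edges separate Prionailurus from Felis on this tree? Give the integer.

The MRCA of Prionailurus and Felis is the node subtending ((Bacillus,(Felis,Papio,Larix)),(Prionailurus,Sciurus)).
From Prionailurus up to that node: 2 branches. From Felis up to the same node: 3 branches. Total: 2 + 3 = 5.

5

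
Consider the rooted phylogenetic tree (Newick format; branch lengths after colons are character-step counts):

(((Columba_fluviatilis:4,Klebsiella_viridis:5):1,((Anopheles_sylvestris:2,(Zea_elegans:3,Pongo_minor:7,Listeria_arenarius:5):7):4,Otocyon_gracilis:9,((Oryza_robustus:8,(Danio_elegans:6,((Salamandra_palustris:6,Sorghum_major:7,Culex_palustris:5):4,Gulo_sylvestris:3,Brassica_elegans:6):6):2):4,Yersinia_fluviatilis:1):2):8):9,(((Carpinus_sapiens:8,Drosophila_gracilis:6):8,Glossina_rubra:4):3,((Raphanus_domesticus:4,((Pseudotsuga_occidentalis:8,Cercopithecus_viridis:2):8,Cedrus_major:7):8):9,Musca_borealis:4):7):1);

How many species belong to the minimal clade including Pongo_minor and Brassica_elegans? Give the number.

13

The MRCA of Pongo_minor and Brassica_elegans is the node subtending ((Anopheles_sylvestris,(Zea_elegans,Pongo_minor,Listeria_arenarius)),Otocyon_gracilis,((Oryza_robustus,(Danio_elegans,((Salamandra_palustris,Sorghum_major,Culex_palustris),Gulo_sylvestris,Brassica_elegans))),Yersinia_fluviatilis)).
That clade contains 13 terminal taxa: Anopheles_sylvestris, Brassica_elegans, Culex_palustris, Danio_elegans, Gulo_sylvestris, Listeria_arenarius, Oryza_robustus, Otocyon_gracilis, Pongo_minor, Salamandra_palustris, Sorghum_major, Yersinia_fluviatilis, Zea_elegans.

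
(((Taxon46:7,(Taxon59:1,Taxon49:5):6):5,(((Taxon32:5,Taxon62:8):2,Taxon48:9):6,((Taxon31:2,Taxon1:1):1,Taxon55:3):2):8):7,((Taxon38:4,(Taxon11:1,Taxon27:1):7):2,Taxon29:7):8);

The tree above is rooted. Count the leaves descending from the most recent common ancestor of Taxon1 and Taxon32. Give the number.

The MRCA of Taxon1 and Taxon32 is the node subtending (((Taxon32,Taxon62),Taxon48),((Taxon31,Taxon1),Taxon55)).
That clade contains 6 terminal taxa: Taxon1, Taxon31, Taxon32, Taxon48, Taxon55, Taxon62.

6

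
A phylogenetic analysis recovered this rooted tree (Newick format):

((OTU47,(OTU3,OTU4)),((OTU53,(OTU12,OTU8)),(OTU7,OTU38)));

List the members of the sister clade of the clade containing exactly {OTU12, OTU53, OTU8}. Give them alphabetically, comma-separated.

The clade containing exactly {OTU12, OTU53, OTU8} attaches to the tree at the node subtending ((OTU53,(OTU12,OTU8)),(OTU7,OTU38)).
The other lineage descending from that same node — the sister group — is (OTU7,OTU38); its 2 tips in alphabetical order are the answer.

OTU38, OTU7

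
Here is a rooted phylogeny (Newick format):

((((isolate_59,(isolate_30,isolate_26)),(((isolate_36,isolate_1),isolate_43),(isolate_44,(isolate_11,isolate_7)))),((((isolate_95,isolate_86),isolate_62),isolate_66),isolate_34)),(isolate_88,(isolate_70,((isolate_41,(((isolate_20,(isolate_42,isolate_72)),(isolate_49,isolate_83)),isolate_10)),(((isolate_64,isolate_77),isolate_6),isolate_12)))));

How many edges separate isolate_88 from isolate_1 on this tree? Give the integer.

The MRCA of isolate_88 and isolate_1 is the root of the tree.
From isolate_88 up to that node: 2 branches. From isolate_1 up to the same node: 6 branches. Total: 2 + 6 = 8.

8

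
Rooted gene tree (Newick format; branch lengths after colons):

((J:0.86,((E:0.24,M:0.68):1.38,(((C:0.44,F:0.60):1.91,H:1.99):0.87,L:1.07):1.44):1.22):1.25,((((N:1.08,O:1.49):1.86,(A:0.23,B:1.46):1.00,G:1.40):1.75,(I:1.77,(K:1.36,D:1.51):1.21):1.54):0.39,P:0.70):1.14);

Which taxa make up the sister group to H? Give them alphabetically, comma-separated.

H attaches to the tree at the node subtending ((C,F),H).
The other lineage descending from that same node — the sister group — is (C,F); its 2 tips in alphabetical order are the answer.

C, F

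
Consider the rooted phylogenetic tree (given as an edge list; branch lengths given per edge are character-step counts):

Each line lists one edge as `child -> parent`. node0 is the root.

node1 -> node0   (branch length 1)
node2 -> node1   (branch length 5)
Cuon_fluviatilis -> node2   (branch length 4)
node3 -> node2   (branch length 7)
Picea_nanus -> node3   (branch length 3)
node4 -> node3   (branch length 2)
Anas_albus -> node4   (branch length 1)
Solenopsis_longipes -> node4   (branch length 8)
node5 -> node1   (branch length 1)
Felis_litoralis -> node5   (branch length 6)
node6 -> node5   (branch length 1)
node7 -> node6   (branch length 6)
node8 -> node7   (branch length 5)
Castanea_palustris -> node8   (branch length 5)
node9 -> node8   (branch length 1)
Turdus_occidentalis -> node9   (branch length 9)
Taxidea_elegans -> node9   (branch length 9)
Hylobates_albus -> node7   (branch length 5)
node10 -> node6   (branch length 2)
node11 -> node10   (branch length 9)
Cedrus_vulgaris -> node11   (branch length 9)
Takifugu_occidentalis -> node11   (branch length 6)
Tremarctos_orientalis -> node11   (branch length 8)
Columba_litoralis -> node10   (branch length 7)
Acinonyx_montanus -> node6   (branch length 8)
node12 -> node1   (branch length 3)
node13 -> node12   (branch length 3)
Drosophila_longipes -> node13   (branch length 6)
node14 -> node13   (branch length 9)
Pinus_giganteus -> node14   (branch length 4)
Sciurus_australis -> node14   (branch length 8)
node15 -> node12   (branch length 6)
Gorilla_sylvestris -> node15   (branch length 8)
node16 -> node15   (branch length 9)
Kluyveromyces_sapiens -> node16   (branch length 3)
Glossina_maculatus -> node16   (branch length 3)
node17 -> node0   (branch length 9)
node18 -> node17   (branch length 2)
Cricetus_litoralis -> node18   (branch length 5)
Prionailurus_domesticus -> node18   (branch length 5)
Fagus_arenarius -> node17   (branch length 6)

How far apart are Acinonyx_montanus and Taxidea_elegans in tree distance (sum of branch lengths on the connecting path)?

The path runs Acinonyx_montanus → … → MRCA → … → Taxidea_elegans; the MRCA is the node subtending (((Castanea_palustris,(Turdus_occidentalis,Taxidea_elegans)),Hylobates_albus),((Cedrus_vulgaris,Takifugu_occidentalis,Tremarctos_orientalis),Columba_litoralis),Acinonyx_montanus).
Branch lengths along that path: 8 + 6 + 5 + 1 + 9 = 29.

29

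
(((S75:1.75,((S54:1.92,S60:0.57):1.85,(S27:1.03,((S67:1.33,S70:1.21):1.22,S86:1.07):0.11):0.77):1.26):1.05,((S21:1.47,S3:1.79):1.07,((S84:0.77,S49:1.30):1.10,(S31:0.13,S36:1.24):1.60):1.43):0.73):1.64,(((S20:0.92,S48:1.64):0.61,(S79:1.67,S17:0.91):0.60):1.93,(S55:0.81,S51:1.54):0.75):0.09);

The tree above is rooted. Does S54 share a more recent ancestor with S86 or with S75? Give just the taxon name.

S86

The MRCA of S54 and S86 subtends ((S54,S60),(S27,((S67,S70),S86))) (6 taxa).
The MRCA of S54 and S75 subtends (S75,((S54,S60),(S27,((S67,S70),S86)))) (7 taxa).
The first is nested inside the second, so S54 shares a more recent common ancestor with S86.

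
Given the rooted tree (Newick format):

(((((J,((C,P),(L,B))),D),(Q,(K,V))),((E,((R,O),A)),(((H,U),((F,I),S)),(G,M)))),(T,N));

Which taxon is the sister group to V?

V attaches to the tree at the node subtending (K,V).
The other lineage descending from that same node — the sister group — is the single tip K.

K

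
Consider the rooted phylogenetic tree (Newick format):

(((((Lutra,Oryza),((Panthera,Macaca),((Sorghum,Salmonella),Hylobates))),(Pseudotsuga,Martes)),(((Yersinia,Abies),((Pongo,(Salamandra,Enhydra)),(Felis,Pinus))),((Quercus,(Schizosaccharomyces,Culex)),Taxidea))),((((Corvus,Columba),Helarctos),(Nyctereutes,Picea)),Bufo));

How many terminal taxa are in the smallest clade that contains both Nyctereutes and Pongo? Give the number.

The MRCA of Nyctereutes and Pongo is the root, so the clade is the entire tree.
That clade contains 26 terminal taxa: Abies, Bufo, Columba, Corvus, Culex, Enhydra, Felis, Helarctos, Hylobates, Lutra, Macaca, Martes, Nyctereutes, Oryza, Panthera, Picea, Pinus, Pongo, Pseudotsuga, Quercus, Salamandra, Salmonella, Schizosaccharomyces, Sorghum, Taxidea, Yersinia.

26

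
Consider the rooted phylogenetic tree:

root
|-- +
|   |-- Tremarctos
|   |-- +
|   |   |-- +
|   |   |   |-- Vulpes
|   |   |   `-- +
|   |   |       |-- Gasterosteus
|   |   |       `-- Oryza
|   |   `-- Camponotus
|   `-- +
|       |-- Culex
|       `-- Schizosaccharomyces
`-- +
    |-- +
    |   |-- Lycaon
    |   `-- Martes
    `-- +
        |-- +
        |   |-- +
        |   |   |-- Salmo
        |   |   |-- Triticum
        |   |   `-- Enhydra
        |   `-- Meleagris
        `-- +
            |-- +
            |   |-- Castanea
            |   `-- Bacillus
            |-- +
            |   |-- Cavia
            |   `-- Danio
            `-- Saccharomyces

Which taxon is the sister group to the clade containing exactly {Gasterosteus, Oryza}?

The clade containing exactly {Gasterosteus, Oryza} attaches to the tree at the node subtending (Vulpes,(Gasterosteus,Oryza)).
The other lineage descending from that same node — the sister group — is the single tip Vulpes.

Vulpes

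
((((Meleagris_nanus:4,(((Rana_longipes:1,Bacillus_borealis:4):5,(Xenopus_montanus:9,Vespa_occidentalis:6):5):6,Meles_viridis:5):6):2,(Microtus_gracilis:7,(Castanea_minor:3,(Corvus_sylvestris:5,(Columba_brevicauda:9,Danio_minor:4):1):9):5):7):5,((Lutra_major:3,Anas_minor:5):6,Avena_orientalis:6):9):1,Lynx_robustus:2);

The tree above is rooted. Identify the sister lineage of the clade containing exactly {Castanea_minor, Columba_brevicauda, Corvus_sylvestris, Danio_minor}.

Microtus_gracilis

The clade containing exactly {Castanea_minor, Columba_brevicauda, Corvus_sylvestris, Danio_minor} attaches to the tree at the node subtending (Microtus_gracilis,(Castanea_minor,(Corvus_sylvestris,(Columba_brevicauda,Danio_minor)))).
The other lineage descending from that same node — the sister group — is the single tip Microtus_gracilis.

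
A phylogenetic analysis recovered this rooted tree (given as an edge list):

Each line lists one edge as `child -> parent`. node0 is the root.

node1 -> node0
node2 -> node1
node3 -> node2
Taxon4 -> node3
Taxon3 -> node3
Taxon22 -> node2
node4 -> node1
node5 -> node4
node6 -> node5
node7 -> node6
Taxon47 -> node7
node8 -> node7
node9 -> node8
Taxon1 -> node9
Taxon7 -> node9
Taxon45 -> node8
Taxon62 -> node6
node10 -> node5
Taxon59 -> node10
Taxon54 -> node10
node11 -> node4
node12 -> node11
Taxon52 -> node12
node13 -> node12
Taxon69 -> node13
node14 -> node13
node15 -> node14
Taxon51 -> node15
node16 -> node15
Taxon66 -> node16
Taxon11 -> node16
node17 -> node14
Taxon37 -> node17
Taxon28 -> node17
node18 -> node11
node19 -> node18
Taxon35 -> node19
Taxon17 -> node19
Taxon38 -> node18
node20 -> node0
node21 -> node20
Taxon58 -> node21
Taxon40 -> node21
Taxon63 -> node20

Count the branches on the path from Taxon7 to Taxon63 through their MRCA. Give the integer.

10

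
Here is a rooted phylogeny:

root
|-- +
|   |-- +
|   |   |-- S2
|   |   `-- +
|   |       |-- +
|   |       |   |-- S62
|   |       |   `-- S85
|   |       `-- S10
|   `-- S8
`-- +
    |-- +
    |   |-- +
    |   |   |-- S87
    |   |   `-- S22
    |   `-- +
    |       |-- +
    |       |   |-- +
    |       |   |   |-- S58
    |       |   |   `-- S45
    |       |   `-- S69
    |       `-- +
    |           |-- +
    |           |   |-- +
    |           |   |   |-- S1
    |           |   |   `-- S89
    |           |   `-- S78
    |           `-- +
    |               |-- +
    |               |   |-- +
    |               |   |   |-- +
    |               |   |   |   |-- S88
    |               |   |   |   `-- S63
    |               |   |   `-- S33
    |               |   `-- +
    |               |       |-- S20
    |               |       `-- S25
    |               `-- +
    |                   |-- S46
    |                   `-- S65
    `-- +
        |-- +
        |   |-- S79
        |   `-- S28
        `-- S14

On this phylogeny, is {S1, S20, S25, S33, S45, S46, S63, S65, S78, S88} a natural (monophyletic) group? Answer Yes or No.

No

The MRCA of the listed taxa subtends (((S58,S45),S69),(((S1,S89),S78),((((S88,S63),S33),(S20,S25)),(S46,S65)))).
That clade also contains S58, S69, S89, which are not in the proposed group, so the group is not monophyletic.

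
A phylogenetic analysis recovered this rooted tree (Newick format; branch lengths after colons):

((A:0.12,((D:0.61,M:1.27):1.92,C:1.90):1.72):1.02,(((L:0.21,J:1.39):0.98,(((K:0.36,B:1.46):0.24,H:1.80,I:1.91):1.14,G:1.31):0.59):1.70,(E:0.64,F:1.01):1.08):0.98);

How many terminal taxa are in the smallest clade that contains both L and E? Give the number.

9

The MRCA of L and E is the node subtending (((L,J),(((K,B),H,I),G)),(E,F)).
That clade contains 9 terminal taxa: B, E, F, G, H, I, J, K, L.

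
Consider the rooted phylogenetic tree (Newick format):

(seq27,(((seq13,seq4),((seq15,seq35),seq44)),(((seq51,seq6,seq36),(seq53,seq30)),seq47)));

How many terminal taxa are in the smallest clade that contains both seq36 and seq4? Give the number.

The MRCA of seq36 and seq4 is the node subtending (((seq13,seq4),((seq15,seq35),seq44)),(((seq51,seq6,seq36),(seq53,seq30)),seq47)).
That clade contains 11 terminal taxa: seq13, seq15, seq30, seq35, seq36, seq4, seq44, seq47, seq51, seq53, seq6.

11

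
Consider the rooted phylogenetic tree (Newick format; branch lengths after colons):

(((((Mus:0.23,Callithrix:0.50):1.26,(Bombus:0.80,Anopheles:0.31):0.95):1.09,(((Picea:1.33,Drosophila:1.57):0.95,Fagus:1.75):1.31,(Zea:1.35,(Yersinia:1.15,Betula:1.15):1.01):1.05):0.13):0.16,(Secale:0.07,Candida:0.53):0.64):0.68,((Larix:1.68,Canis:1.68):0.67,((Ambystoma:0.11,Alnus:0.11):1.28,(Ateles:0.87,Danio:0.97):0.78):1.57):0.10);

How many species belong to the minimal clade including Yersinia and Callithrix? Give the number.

The MRCA of Yersinia and Callithrix is the node subtending (((Mus,Callithrix),(Bombus,Anopheles)),(((Picea,Drosophila),Fagus),(Zea,(Yersinia,Betula)))).
That clade contains 10 terminal taxa: Anopheles, Betula, Bombus, Callithrix, Drosophila, Fagus, Mus, Picea, Yersinia, Zea.

10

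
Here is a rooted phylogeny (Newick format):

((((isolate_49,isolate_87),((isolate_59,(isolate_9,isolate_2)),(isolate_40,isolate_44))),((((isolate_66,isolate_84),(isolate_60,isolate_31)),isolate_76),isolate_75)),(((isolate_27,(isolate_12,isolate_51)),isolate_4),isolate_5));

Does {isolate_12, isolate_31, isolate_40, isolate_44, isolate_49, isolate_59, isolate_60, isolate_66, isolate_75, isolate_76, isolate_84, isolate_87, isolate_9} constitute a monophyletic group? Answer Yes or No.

The MRCA of the listed taxa is the root, so the smallest clade containing them is the whole tree.
That clade also contains isolate_2, isolate_27, isolate_4, isolate_5, isolate_51, which are not in the proposed group, so the group is not monophyletic.

No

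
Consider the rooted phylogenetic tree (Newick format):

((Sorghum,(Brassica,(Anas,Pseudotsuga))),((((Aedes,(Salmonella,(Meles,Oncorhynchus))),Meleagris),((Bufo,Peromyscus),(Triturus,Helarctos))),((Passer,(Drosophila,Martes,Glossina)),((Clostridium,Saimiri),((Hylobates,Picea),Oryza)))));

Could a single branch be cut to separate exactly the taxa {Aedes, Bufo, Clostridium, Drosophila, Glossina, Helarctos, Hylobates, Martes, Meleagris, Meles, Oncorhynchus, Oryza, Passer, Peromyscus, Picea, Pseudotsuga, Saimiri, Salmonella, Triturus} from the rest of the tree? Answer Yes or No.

The MRCA of the listed taxa is the root, so the smallest clade containing them is the whole tree.
That clade also contains Anas, Brassica, Sorghum, which are not in the proposed group, so the group is not monophyletic.

No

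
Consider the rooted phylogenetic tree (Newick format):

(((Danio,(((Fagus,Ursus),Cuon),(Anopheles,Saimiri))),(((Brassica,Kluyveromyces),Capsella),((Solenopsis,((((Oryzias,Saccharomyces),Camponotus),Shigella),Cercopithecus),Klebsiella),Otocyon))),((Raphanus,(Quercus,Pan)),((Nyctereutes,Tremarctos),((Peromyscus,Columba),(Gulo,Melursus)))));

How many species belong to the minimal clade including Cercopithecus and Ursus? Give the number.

The MRCA of Cercopithecus and Ursus is the node subtending ((Danio,(((Fagus,Ursus),Cuon),(Anopheles,Saimiri))),(((Brassica,Kluyveromyces),Capsella),((Solenopsis,((((Oryzias,Saccharomyces),Camponotus),Shigella),Cercopithecus),Klebsiella),Otocyon))).
That clade contains 17 terminal taxa: Anopheles, Brassica, Camponotus, Capsella, Cercopithecus, Cuon, Danio, Fagus, Klebsiella, Kluyveromyces, Oryzias, Otocyon, Saccharomyces, Saimiri, Shigella, Solenopsis, Ursus.

17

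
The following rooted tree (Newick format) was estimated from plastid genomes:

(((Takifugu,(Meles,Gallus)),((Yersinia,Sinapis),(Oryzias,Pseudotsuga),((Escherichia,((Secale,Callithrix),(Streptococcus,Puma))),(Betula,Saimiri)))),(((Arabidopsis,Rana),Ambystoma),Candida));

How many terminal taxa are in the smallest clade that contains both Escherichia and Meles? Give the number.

14

The MRCA of Escherichia and Meles is the node subtending ((Takifugu,(Meles,Gallus)),((Yersinia,Sinapis),(Oryzias,Pseudotsuga),((Escherichia,((Secale,Callithrix),(Streptococcus,Puma))),(Betula,Saimiri)))).
That clade contains 14 terminal taxa: Betula, Callithrix, Escherichia, Gallus, Meles, Oryzias, Pseudotsuga, Puma, Saimiri, Secale, Sinapis, Streptococcus, Takifugu, Yersinia.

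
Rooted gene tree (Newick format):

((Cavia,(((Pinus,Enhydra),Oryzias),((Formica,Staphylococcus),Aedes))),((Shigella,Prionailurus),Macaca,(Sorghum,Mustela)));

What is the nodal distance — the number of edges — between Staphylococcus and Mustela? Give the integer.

8

The MRCA of Staphylococcus and Mustela is the root of the tree.
From Staphylococcus up to that node: 5 branches. From Mustela up to the same node: 3 branches. Total: 5 + 3 = 8.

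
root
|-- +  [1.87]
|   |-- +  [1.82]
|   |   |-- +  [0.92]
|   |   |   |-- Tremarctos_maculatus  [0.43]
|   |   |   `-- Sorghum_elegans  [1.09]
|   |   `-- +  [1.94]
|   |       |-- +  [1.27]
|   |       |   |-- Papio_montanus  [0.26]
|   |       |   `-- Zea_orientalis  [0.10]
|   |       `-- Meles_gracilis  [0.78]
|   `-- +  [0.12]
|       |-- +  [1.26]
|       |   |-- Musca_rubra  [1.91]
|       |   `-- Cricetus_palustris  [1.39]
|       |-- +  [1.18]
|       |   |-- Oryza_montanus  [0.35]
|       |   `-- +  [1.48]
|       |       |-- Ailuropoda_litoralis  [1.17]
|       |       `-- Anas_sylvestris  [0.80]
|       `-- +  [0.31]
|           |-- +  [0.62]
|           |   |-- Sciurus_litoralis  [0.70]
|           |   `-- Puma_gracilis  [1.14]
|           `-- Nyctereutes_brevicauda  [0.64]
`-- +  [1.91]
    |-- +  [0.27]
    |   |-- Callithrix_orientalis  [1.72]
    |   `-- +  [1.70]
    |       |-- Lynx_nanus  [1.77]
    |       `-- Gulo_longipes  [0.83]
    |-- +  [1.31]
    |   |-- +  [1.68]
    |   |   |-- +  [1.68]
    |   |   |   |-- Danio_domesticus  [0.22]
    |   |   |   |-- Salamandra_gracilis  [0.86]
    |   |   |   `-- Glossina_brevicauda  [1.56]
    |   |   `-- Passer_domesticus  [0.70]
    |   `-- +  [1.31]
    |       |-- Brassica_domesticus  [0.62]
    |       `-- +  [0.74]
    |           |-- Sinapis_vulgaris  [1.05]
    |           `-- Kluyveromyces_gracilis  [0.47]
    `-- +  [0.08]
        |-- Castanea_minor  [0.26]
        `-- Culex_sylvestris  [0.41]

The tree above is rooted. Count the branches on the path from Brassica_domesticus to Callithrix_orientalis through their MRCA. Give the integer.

5

The MRCA of Brassica_domesticus and Callithrix_orientalis is the node subtending ((Callithrix_orientalis,(Lynx_nanus,Gulo_longipes)),(((Danio_domesticus,Salamandra_gracilis,Glossina_brevicauda),Passer_domesticus),(Brassica_domesticus,(Sinapis_vulgaris,Kluyveromyces_gracilis))),(Castanea_minor,Culex_sylvestris)).
From Brassica_domesticus up to that node: 3 branches. From Callithrix_orientalis up to the same node: 2 branches. Total: 3 + 2 = 5.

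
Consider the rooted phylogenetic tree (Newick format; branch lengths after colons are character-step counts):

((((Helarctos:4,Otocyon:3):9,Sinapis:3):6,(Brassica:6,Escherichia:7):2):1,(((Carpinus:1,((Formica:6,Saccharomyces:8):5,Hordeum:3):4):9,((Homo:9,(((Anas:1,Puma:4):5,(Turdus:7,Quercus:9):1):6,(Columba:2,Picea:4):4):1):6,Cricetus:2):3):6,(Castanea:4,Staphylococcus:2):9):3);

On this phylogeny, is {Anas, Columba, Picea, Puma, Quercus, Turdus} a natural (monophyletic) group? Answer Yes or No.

The most recent common ancestor of these taxa subtends (((Anas,Puma),(Turdus,Quercus)),(Columba,Picea)).
That clade has exactly 6 tips — every listed taxon and nothing else — so the group is monophyletic.

Yes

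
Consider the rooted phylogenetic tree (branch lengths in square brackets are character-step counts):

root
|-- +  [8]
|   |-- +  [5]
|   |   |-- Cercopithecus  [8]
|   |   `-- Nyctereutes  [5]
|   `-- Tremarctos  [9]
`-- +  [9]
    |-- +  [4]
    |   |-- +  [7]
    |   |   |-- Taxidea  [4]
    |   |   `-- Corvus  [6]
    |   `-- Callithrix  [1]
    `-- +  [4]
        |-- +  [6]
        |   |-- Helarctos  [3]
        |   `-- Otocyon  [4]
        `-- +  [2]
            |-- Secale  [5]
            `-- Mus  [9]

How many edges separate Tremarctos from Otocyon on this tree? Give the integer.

6

The MRCA of Tremarctos and Otocyon is the root of the tree.
From Tremarctos up to that node: 2 branches. From Otocyon up to the same node: 4 branches. Total: 2 + 4 = 6.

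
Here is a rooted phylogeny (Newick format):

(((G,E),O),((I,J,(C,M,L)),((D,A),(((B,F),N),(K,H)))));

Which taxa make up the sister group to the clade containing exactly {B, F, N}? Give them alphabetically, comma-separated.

H, K

The clade containing exactly {B, F, N} attaches to the tree at the node subtending (((B,F),N),(K,H)).
The other lineage descending from that same node — the sister group — is (K,H); its 2 tips in alphabetical order are the answer.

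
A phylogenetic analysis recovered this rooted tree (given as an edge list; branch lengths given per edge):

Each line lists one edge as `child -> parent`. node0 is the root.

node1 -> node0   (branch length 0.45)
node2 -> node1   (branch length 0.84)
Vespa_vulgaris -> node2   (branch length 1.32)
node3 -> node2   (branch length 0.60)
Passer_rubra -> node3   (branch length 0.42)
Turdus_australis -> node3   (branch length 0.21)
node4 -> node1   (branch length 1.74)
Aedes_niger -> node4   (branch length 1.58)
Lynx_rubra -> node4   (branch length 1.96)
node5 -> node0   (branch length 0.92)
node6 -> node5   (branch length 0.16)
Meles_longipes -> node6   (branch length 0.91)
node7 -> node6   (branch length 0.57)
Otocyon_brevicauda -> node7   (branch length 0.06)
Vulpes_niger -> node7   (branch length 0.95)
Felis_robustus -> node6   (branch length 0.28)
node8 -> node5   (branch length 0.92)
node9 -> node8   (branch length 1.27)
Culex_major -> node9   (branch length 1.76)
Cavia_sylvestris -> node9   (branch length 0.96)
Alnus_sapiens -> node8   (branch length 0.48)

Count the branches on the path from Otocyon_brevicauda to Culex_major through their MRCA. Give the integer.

6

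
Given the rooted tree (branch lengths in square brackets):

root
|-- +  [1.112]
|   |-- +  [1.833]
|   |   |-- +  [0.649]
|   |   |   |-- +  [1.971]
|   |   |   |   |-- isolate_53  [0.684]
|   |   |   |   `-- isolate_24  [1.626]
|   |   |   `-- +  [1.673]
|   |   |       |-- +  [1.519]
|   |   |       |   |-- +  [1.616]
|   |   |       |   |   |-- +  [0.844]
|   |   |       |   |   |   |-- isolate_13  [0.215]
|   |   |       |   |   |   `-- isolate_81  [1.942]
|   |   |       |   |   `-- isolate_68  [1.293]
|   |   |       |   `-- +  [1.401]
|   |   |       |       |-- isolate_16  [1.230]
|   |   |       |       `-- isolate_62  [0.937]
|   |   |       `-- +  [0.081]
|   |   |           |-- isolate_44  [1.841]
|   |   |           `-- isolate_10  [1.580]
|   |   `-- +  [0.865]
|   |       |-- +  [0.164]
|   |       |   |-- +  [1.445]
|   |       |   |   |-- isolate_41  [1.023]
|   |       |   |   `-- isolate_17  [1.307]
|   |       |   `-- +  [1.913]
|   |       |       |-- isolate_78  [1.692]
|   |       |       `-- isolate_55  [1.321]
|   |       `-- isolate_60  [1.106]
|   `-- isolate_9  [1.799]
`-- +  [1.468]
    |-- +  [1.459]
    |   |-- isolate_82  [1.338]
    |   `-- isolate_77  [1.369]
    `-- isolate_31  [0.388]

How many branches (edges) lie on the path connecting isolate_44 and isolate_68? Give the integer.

The MRCA of isolate_44 and isolate_68 is the node subtending ((((isolate_13,isolate_81),isolate_68),(isolate_16,isolate_62)),(isolate_44,isolate_10)).
From isolate_44 up to that node: 2 branches. From isolate_68 up to the same node: 3 branches. Total: 2 + 3 = 5.

5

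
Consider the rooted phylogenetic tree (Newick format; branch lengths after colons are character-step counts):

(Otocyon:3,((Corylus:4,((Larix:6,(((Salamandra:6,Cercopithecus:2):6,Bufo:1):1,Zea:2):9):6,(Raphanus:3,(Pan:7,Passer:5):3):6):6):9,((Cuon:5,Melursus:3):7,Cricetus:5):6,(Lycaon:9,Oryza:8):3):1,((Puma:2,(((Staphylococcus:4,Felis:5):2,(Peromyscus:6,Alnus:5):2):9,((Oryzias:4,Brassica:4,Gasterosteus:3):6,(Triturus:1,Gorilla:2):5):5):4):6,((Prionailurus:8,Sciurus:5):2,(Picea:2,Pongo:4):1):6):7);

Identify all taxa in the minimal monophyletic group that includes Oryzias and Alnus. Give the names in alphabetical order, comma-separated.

Alnus, Brassica, Felis, Gasterosteus, Gorilla, Oryzias, Peromyscus, Staphylococcus, Triturus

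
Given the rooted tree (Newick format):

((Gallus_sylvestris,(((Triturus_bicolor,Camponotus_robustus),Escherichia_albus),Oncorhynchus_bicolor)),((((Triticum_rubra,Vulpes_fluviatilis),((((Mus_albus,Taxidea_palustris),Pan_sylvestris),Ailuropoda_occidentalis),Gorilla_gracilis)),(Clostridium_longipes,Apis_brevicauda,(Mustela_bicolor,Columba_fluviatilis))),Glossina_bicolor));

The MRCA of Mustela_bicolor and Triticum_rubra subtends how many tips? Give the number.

11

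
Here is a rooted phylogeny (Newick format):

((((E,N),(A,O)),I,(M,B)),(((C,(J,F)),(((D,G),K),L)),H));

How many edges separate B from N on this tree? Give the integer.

5

The MRCA of B and N is the node subtending (((E,N),(A,O)),I,(M,B)).
From B up to that node: 2 branches. From N up to the same node: 3 branches. Total: 2 + 3 = 5.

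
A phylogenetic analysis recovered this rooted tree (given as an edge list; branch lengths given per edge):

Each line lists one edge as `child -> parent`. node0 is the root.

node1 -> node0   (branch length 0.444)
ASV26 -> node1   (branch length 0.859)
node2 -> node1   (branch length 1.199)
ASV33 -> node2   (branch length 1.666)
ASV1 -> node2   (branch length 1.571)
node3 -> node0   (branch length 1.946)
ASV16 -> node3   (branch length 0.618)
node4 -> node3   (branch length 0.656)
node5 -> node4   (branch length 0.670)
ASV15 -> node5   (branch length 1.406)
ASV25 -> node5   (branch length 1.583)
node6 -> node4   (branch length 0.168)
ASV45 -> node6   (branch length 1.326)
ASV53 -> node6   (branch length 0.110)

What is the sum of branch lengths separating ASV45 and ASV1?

The path runs ASV45 → … → MRCA → … → ASV1; the MRCA is the root of the tree.
Branch lengths along that path: 1.326 + 0.168 + 0.656 + 1.946 + 0.444 + 1.199 + 1.571 = 7.310.

7.310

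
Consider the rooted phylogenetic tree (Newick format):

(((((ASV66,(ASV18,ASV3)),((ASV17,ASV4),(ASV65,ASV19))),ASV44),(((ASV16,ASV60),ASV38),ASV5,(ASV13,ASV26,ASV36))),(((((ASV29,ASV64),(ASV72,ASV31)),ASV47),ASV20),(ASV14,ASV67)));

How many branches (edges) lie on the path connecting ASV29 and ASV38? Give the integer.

The MRCA of ASV29 and ASV38 is the root of the tree.
From ASV29 up to that node: 6 branches. From ASV38 up to the same node: 4 branches. Total: 6 + 4 = 10.

10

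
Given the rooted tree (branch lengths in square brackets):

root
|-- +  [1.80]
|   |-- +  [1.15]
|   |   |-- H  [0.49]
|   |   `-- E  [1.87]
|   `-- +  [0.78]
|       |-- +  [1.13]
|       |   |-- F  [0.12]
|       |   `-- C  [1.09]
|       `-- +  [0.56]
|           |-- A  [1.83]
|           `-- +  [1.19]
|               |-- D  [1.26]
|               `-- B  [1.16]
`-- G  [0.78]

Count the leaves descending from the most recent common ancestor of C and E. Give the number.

The MRCA of C and E is the node subtending ((H,E),((F,C),(A,(D,B)))).
That clade contains 7 terminal taxa: A, B, C, D, E, F, H.

7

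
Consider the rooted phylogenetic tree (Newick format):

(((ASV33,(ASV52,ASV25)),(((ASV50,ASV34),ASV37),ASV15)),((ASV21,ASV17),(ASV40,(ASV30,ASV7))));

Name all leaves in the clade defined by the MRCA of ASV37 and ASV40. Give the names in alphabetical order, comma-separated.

Tracing ASV37: it sits inside ((ASV50,ASV34),ASV37).
Tracing ASV40: it sits inside (ASV40,(ASV30,ASV7)).
The smallest clade enclosing both is the whole tree (their MRCA is the root), so the answer is all 12 tips in alphabetical order.

ASV15, ASV17, ASV21, ASV25, ASV30, ASV33, ASV34, ASV37, ASV40, ASV50, ASV52, ASV7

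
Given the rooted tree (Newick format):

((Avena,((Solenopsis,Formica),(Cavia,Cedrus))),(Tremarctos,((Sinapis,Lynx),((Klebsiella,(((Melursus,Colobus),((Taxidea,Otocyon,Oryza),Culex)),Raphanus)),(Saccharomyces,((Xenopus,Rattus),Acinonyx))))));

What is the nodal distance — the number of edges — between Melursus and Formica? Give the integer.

The MRCA of Melursus and Formica is the root of the tree.
From Melursus up to that node: 8 branches. From Formica up to the same node: 4 branches. Total: 8 + 4 = 12.

12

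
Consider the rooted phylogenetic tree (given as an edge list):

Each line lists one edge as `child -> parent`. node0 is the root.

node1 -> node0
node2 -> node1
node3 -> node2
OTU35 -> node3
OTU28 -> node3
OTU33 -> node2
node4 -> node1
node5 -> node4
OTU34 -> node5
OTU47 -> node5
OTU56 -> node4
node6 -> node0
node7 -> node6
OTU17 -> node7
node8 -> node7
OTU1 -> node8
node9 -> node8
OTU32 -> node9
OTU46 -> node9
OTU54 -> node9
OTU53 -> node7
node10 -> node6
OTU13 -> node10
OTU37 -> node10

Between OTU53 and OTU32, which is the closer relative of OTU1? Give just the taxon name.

The MRCA of OTU1 and OTU32 subtends (OTU1,(OTU32,OTU46,OTU54)) (4 taxa).
The MRCA of OTU1 and OTU53 subtends (OTU17,(OTU1,(OTU32,OTU46,OTU54)),OTU53) (6 taxa).
The first is nested inside the second, so OTU1 shares a more recent common ancestor with OTU32.

OTU32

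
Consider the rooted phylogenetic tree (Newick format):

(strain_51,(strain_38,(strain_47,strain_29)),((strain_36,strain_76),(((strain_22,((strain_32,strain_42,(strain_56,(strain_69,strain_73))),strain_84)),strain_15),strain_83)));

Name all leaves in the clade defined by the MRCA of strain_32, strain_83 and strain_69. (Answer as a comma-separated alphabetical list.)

strain_15, strain_22, strain_32, strain_42, strain_56, strain_69, strain_73, strain_83, strain_84

Tracing strain_32: it sits inside (strain_32,strain_42,(strain_56,(strain_69,strain_73))).
Tracing strain_83: it sits inside (((strain_22,((strain_32,strain_42,(strain_56,(strain_69,strain_73))),strain_84)),strain_15),strain_83).
Tracing strain_69: it sits inside (strain_69,strain_73).
The smallest clade enclosing all 3 is (((strain_22,((strain_32,strain_42,(strain_56,(strain_69,strain_73))),strain_84)),strain_15),strain_83); the answer is its 9 terminal taxa in alphabetical order.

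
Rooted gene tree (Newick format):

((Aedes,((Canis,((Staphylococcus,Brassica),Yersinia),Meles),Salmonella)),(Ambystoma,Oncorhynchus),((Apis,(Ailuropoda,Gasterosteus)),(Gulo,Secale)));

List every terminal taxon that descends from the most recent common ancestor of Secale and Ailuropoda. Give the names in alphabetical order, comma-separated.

Ailuropoda, Apis, Gasterosteus, Gulo, Secale

Tracing Secale: it sits inside (Gulo,Secale).
Tracing Ailuropoda: it sits inside (Ailuropoda,Gasterosteus).
The smallest clade enclosing both is ((Apis,(Ailuropoda,Gasterosteus)),(Gulo,Secale)); the answer is its 5 terminal taxa in alphabetical order.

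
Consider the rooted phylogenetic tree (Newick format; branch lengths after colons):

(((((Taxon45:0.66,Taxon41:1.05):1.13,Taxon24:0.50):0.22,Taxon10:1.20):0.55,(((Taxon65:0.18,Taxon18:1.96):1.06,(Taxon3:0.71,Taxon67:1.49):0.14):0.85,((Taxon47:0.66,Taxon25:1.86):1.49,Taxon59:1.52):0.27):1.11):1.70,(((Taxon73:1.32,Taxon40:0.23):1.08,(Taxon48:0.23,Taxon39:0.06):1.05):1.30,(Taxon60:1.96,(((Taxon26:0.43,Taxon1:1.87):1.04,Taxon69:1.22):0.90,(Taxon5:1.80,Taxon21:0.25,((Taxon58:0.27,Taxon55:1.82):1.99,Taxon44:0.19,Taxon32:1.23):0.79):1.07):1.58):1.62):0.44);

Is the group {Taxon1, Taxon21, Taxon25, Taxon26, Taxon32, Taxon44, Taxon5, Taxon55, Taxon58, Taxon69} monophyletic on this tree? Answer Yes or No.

No

The MRCA of the listed taxa is the root, so the smallest clade containing them is the whole tree.
That clade also contains Taxon10, Taxon18, Taxon24, Taxon3, Taxon39, Taxon40, Taxon41, Taxon45, Taxon47, Taxon48, Taxon59, Taxon60, Taxon65, Taxon67, Taxon73, which are not in the proposed group, so the group is not monophyletic.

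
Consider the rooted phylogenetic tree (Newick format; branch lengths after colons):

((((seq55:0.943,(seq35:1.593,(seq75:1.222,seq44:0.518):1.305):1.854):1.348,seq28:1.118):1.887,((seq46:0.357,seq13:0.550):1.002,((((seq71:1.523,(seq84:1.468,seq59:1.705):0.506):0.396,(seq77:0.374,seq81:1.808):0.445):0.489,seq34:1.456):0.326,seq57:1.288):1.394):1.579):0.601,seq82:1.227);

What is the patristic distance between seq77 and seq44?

The path runs seq77 → … → MRCA → … → seq44; the MRCA is the node subtending (((seq55,(seq35,(seq75,seq44))),seq28),((seq46,seq13),((((seq71,(seq84,seq59)),(seq77,seq81)),seq34),seq57))).
Branch lengths along that path: 0.374 + 0.445 + 0.489 + 0.326 + 1.394 + 1.579 + 1.887 + 1.348 + 1.854 + 1.305 + 0.518 = 11.519.

11.519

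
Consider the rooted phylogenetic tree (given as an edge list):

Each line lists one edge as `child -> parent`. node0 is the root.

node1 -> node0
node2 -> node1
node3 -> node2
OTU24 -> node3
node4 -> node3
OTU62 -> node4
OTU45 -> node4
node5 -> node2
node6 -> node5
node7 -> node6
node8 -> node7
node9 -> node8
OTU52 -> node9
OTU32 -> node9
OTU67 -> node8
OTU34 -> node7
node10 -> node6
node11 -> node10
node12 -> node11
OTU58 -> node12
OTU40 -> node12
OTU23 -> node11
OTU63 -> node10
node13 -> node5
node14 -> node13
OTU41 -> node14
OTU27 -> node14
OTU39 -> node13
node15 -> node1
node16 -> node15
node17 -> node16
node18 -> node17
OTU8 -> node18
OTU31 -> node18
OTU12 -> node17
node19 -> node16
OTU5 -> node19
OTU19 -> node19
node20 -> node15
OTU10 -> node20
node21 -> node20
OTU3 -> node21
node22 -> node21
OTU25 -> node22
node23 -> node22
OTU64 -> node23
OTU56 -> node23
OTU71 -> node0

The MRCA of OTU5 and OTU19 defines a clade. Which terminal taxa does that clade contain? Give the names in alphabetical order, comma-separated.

Tracing OTU5: it sits inside (OTU5,OTU19).
Tracing OTU19: it sits inside (OTU5,OTU19).
The smallest clade enclosing both is (OTU5,OTU19); the answer is its 2 terminal taxa in alphabetical order.

OTU19, OTU5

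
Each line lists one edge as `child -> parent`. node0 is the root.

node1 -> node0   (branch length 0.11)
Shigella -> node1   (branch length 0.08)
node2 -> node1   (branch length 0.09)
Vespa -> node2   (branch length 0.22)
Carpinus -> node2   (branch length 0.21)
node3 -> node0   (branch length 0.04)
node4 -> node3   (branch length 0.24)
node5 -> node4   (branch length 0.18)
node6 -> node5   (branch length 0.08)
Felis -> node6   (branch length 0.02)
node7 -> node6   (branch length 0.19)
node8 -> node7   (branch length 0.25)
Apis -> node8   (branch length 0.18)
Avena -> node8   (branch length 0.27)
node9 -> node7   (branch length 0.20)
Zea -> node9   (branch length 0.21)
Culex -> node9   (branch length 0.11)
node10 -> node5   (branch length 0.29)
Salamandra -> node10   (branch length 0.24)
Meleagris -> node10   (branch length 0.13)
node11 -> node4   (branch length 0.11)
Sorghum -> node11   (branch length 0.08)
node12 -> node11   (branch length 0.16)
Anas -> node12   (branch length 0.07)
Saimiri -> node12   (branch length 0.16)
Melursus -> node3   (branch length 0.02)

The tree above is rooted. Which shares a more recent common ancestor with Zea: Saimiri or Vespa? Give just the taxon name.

Saimiri

The MRCA of Zea and Saimiri subtends (((Felis,((Apis,Avena),(Zea,Culex))),(Salamandra,Meleagris)),(Sorghum,(Anas,Saimiri))) (10 taxa).
The MRCA of Zea and Vespa is the root, subtending the entire tree (14 taxa).
The first is nested inside the second, so Zea shares a more recent common ancestor with Saimiri.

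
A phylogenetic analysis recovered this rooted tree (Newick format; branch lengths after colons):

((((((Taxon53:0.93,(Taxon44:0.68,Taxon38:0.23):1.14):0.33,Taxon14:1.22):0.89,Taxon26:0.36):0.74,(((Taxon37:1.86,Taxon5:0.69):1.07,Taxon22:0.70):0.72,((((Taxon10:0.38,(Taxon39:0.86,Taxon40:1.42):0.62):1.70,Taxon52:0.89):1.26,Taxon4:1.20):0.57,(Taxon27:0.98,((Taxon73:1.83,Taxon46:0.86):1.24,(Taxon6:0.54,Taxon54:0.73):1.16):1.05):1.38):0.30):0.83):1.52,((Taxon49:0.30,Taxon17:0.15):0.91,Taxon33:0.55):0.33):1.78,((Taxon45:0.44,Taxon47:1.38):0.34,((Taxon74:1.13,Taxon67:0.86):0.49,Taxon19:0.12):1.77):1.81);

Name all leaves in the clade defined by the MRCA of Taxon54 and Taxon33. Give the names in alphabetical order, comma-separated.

Tracing Taxon54: it sits inside (Taxon6,Taxon54).
Tracing Taxon33: it sits inside ((Taxon49,Taxon17),Taxon33).
The smallest clade enclosing both is (((((Taxon53,(Taxon44,Taxon38)),Taxon14),Taxon26),(((Taxon37,Taxon5),Taxon22),((((Taxon10,(Taxon39,Taxon40)),Taxon52),Taxon4),(Taxon27,((Taxon73,Taxon46),(Taxon6,Taxon54)))))),((Taxon49,Taxon17),Taxon33)); the answer is its 21 terminal taxa in alphabetical order.

Taxon10, Taxon14, Taxon17, Taxon22, Taxon26, Taxon27, Taxon33, Taxon37, Taxon38, Taxon39, Taxon4, Taxon40, Taxon44, Taxon46, Taxon49, Taxon5, Taxon52, Taxon53, Taxon54, Taxon6, Taxon73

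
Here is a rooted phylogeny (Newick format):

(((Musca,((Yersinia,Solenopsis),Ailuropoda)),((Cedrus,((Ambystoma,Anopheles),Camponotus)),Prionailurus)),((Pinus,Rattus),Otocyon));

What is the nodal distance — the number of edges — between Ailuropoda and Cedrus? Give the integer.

6

The MRCA of Ailuropoda and Cedrus is the node subtending ((Musca,((Yersinia,Solenopsis),Ailuropoda)),((Cedrus,((Ambystoma,Anopheles),Camponotus)),Prionailurus)).
From Ailuropoda up to that node: 3 branches. From Cedrus up to the same node: 3 branches. Total: 3 + 3 = 6.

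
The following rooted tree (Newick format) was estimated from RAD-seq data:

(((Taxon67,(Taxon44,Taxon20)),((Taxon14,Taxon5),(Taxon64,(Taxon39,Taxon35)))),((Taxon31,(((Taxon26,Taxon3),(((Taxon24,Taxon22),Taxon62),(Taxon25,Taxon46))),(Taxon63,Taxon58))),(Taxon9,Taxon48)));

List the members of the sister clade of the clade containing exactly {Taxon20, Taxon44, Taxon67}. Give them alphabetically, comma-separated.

The clade containing exactly {Taxon20, Taxon44, Taxon67} attaches to the tree at the node subtending ((Taxon67,(Taxon44,Taxon20)),((Taxon14,Taxon5),(Taxon64,(Taxon39,Taxon35)))).
The other lineage descending from that same node — the sister group — is ((Taxon14,Taxon5),(Taxon64,(Taxon39,Taxon35))); its 5 tips in alphabetical order are the answer.

Taxon14, Taxon35, Taxon39, Taxon5, Taxon64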